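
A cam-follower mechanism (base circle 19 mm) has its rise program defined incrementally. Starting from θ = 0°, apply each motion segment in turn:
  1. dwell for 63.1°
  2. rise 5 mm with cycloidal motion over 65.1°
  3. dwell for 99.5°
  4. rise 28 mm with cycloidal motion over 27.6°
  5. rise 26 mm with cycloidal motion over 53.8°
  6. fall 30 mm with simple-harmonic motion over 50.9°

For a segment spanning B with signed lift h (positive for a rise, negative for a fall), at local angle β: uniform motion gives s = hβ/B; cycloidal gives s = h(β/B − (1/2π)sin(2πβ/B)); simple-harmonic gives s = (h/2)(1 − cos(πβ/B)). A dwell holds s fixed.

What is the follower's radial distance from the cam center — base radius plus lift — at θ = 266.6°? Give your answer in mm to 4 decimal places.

seg 1 [0°–63.1°] dwell: s stays 0.0000
seg 2 [63.1°–128.2°] cycloidal, h=5: full span → s += 5 → s = 5.0000
seg 3 [128.2°–227.7°] dwell: s stays 5.0000
seg 4 [227.7°–255.3°] cycloidal, h=28: full span → s += 28 → s = 33.0000
seg 5 [255.3°–309.1°] cycloidal, h=26: θ=266.6° here. β=11.3, B=53.8. 26·(0.2100 − sin(2π·0.2100)/(2π)) = 1.4527 → s = 34.4527
radial distance = base radius + s = 19 + 34.4527 = 53.4527

53.4527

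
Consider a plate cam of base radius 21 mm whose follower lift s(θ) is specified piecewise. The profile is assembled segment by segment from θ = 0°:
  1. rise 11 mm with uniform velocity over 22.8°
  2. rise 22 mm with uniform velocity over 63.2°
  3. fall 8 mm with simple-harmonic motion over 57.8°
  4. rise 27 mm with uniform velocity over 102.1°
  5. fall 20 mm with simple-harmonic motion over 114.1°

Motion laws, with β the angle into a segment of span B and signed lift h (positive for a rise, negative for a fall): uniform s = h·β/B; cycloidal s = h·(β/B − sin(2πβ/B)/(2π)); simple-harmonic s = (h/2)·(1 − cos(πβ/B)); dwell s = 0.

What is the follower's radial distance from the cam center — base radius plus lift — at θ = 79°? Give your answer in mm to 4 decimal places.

seg 1 [0°–22.8°] uniform, h=11: full span → s += 11 → s = 11.0000
seg 2 [22.8°–86°] uniform, h=22: θ=79° here. β=56.2, B=63.2. 22·56.2/63.2 = 19.5633 → s = 30.5633
radial distance = base radius + s = 21 + 30.5633 = 51.5633

51.5633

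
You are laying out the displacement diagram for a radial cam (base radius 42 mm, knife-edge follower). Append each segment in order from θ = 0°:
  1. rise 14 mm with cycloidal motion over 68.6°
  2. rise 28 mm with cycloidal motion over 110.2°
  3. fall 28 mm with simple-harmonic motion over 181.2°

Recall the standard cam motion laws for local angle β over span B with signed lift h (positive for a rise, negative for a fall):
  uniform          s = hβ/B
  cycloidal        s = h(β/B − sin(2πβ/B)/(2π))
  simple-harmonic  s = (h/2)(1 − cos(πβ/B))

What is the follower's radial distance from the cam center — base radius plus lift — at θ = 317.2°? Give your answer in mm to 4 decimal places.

seg 1 [0°–68.6°] cycloidal, h=14: full span → s += 14 → s = 14.0000
seg 2 [68.6°–178.8°] cycloidal, h=28: full span → s += 28 → s = 42.0000
seg 3 [178.8°–360°] simple-harmonic, h=-28: θ=317.2° here. β=138.4, B=181.2. -28/2·(1 − cos(π·0.7638)) = -24.3191 → s = 17.6809
radial distance = base radius + s = 42 + 17.6809 = 59.6809

59.6809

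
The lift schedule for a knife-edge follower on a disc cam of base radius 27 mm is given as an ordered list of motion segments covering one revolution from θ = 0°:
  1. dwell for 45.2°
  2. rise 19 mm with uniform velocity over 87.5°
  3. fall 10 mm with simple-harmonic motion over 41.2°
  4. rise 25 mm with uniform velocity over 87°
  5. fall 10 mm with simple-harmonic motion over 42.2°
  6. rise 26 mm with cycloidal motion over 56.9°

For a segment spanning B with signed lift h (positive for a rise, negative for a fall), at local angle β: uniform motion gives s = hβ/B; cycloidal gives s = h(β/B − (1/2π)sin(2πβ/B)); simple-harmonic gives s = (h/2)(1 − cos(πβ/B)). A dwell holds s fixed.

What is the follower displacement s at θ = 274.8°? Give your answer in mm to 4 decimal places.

seg 1 [0°–45.2°] dwell: s stays 0.0000
seg 2 [45.2°–132.7°] uniform, h=19: full span → s += 19 → s = 19.0000
seg 3 [132.7°–173.9°] simple-harmonic, h=-10: full span → s += -10 → s = 9.0000
seg 4 [173.9°–260.9°] uniform, h=25: full span → s += 25 → s = 34.0000
seg 5 [260.9°–303.1°] simple-harmonic, h=-10: θ=274.8° here. β=13.9, B=42.2. -10/2·(1 − cos(π·0.3294)) = -2.4465 → s = 31.5535

31.5535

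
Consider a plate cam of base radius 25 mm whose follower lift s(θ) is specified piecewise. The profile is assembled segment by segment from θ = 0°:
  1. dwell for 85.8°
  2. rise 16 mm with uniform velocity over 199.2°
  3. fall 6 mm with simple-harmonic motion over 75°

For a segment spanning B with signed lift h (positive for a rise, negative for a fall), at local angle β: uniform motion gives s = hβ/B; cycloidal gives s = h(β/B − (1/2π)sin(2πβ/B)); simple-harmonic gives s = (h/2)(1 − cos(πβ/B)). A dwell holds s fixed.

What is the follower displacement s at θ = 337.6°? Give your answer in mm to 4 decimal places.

seg 1 [0°–85.8°] dwell: s stays 0.0000
seg 2 [85.8°–285°] uniform, h=16: full span → s += 16 → s = 16.0000
seg 3 [285°–360°] simple-harmonic, h=-6: θ=337.6° here. β=52.6, B=75. -6/2·(1 − cos(π·0.7013)) = -4.7735 → s = 11.2265

11.2265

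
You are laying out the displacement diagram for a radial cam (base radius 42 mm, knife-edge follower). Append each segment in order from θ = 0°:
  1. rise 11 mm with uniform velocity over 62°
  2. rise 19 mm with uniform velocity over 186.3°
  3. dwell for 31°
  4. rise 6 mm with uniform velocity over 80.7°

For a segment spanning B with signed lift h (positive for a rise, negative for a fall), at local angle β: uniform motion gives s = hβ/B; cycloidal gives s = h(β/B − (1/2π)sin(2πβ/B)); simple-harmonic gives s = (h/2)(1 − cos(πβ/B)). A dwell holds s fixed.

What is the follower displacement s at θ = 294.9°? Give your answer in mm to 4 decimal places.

seg 1 [0°–62°] uniform, h=11: full span → s += 11 → s = 11.0000
seg 2 [62°–248.3°] uniform, h=19: full span → s += 19 → s = 30.0000
seg 3 [248.3°–279.3°] dwell: s stays 30.0000
seg 4 [279.3°–360°] uniform, h=6: θ=294.9° here. β=15.6, B=80.7. 6·15.6/80.7 = 1.1599 → s = 31.1599

31.1599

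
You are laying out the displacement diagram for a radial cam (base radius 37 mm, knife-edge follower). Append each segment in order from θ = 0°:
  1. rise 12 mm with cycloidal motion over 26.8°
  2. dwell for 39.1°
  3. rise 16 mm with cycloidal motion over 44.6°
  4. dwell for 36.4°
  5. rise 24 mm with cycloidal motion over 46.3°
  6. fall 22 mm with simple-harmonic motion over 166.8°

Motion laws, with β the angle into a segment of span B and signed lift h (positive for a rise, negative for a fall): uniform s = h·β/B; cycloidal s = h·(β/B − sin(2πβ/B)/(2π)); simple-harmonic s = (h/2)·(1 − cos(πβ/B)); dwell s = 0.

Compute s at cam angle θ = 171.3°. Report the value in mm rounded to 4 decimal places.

seg 1 [0°–26.8°] cycloidal, h=12: full span → s += 12 → s = 12.0000
seg 2 [26.8°–65.9°] dwell: s stays 12.0000
seg 3 [65.9°–110.5°] cycloidal, h=16: full span → s += 16 → s = 28.0000
seg 4 [110.5°–146.9°] dwell: s stays 28.0000
seg 5 [146.9°–193.2°] cycloidal, h=24: θ=171.3° here. β=24.4, B=46.3. 24·(0.5270 − sin(2π·0.5270)/(2π)) = 13.2928 → s = 41.2928

41.2928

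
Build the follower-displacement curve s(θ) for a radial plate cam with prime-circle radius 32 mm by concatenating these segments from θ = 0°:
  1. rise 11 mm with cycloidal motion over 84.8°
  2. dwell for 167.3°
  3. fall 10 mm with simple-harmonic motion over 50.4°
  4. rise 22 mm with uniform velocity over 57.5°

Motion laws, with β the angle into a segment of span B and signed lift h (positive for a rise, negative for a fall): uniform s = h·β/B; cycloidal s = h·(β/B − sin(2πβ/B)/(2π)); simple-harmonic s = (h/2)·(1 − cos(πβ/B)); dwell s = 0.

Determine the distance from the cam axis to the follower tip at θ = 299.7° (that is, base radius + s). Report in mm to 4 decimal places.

seg 1 [0°–84.8°] cycloidal, h=11: full span → s += 11 → s = 11.0000
seg 2 [84.8°–252.1°] dwell: s stays 11.0000
seg 3 [252.1°–302.5°] simple-harmonic, h=-10: θ=299.7° here. β=47.6, B=50.4. -10/2·(1 − cos(π·0.9444)) = -9.9240 → s = 1.0760
radial distance = base radius + s = 32 + 1.0760 = 33.0760

33.0760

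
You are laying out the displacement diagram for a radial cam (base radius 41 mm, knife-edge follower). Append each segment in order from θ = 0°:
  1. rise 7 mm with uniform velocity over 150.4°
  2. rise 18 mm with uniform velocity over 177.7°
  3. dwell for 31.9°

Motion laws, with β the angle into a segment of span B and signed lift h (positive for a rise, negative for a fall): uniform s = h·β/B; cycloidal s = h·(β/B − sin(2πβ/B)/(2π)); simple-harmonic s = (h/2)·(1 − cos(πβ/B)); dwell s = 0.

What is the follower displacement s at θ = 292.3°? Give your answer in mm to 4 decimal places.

seg 1 [0°–150.4°] uniform, h=7: full span → s += 7 → s = 7.0000
seg 2 [150.4°–328.1°] uniform, h=18: θ=292.3° here. β=141.9, B=177.7. 18·141.9/177.7 = 14.3737 → s = 21.3737

21.3737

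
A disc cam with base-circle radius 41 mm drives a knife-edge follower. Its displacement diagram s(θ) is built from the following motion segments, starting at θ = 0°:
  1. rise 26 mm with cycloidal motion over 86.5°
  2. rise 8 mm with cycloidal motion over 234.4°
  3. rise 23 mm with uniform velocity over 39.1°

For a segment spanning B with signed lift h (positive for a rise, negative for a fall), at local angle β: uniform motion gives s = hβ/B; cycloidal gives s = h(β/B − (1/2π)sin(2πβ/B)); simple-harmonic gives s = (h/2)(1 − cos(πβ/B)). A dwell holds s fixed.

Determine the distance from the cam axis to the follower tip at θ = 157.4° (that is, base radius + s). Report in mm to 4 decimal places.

seg 1 [0°–86.5°] cycloidal, h=26: full span → s += 26 → s = 26.0000
seg 2 [86.5°–320.9°] cycloidal, h=8: θ=157.4° here. β=70.9, B=234.4. 8·(0.3025 − sin(2π·0.3025)/(2π)) = 1.2151 → s = 27.2151
radial distance = base radius + s = 41 + 27.2151 = 68.2151

68.2151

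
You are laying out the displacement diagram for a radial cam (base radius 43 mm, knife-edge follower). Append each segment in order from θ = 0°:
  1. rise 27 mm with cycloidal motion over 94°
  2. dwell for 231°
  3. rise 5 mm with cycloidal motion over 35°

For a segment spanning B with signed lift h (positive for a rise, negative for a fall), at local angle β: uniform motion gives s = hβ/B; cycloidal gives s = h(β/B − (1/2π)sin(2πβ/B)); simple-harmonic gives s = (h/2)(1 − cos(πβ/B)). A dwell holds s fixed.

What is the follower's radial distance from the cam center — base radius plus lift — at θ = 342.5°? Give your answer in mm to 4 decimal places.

seg 1 [0°–94°] cycloidal, h=27: full span → s += 27 → s = 27.0000
seg 2 [94°–325°] dwell: s stays 27.0000
seg 3 [325°–360°] cycloidal, h=5: θ=342.5° here. β=17.5, B=35. 5·(0.5000 − sin(2π·0.5000)/(2π)) = 2.5000 → s = 29.5000
radial distance = base radius + s = 43 + 29.5000 = 72.5000

72.5000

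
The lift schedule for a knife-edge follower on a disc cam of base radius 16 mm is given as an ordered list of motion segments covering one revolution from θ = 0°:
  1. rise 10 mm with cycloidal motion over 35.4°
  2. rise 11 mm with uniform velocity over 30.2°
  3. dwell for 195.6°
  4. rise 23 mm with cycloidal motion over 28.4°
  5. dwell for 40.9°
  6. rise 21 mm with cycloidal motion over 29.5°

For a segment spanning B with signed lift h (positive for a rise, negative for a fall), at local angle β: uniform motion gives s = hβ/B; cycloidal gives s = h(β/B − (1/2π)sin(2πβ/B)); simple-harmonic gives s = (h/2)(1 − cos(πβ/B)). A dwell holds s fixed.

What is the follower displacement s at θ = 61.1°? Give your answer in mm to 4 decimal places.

seg 1 [0°–35.4°] cycloidal, h=10: full span → s += 10 → s = 10.0000
seg 2 [35.4°–65.6°] uniform, h=11: θ=61.1° here. β=25.7, B=30.2. 11·25.7/30.2 = 9.3609 → s = 19.3609

19.3609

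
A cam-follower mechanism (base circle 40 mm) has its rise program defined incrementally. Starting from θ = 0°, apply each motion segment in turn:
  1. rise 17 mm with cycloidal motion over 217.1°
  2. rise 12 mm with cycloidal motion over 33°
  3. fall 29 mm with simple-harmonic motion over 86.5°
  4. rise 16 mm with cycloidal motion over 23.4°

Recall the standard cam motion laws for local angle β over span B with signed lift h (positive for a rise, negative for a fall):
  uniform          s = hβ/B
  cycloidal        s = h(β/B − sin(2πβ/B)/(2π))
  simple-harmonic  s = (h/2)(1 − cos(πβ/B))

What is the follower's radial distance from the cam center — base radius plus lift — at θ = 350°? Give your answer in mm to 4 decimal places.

seg 1 [0°–217.1°] cycloidal, h=17: full span → s += 17 → s = 17.0000
seg 2 [217.1°–250.1°] cycloidal, h=12: full span → s += 12 → s = 29.0000
seg 3 [250.1°–336.6°] simple-harmonic, h=-29: full span → s += -29 → s = 0.0000
seg 4 [336.6°–360°] cycloidal, h=16: θ=350° here. β=13.4, B=23.4. 16·(0.5726 − sin(2π·0.5726)/(2π)) = 10.2848 → s = 10.2848
radial distance = base radius + s = 40 + 10.2848 = 50.2848

50.2848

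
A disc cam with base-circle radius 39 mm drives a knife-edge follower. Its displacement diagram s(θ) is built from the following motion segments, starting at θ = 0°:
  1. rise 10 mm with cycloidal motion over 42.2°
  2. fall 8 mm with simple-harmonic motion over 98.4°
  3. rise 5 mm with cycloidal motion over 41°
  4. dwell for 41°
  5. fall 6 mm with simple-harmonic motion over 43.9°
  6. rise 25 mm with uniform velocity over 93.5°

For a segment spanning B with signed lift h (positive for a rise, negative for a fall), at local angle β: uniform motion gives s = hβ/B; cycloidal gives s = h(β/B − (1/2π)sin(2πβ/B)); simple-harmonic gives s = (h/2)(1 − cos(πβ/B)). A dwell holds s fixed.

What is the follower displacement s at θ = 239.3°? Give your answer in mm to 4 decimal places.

seg 1 [0°–42.2°] cycloidal, h=10: full span → s += 10 → s = 10.0000
seg 2 [42.2°–140.6°] simple-harmonic, h=-8: full span → s += -8 → s = 2.0000
seg 3 [140.6°–181.6°] cycloidal, h=5: full span → s += 5 → s = 7.0000
seg 4 [181.6°–222.6°] dwell: s stays 7.0000
seg 5 [222.6°–266.5°] simple-harmonic, h=-6: θ=239.3° here. β=16.7, B=43.9. -6/2·(1 − cos(π·0.3804)) = -1.8992 → s = 5.1008

5.1008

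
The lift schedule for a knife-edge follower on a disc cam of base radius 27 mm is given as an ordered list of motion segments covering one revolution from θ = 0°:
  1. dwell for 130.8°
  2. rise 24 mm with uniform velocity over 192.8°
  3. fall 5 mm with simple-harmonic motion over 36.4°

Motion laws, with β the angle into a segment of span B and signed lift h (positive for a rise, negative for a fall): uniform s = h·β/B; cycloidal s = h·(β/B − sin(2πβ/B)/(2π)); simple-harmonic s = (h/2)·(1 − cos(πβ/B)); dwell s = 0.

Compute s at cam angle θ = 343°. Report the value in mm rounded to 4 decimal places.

seg 1 [0°–130.8°] dwell: s stays 0.0000
seg 2 [130.8°–323.6°] uniform, h=24: full span → s += 24 → s = 24.0000
seg 3 [323.6°–360°] simple-harmonic, h=-5: θ=343° here. β=19.4, B=36.4. -5/2·(1 − cos(π·0.5330)) = -2.7585 → s = 21.2415

21.2415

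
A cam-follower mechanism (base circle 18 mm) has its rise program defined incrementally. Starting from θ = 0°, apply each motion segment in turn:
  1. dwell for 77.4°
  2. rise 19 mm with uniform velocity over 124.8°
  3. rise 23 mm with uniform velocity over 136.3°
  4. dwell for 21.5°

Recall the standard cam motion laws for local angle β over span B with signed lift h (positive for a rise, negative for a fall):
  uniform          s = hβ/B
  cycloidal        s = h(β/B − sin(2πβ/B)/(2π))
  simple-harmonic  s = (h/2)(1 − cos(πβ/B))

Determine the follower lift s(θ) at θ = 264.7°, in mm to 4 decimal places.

seg 1 [0°–77.4°] dwell: s stays 0.0000
seg 2 [77.4°–202.2°] uniform, h=19: full span → s += 19 → s = 19.0000
seg 3 [202.2°–338.5°] uniform, h=23: θ=264.7° here. β=62.5, B=136.3. 23·62.5/136.3 = 10.5466 → s = 29.5466

29.5466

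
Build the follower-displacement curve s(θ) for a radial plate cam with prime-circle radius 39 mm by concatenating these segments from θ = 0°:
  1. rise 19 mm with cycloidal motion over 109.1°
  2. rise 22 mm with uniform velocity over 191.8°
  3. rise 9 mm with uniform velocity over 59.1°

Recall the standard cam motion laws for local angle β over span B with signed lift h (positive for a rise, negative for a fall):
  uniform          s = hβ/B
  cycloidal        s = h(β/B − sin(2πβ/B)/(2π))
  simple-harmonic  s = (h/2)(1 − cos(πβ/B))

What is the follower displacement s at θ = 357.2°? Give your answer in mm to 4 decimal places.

seg 1 [0°–109.1°] cycloidal, h=19: full span → s += 19 → s = 19.0000
seg 2 [109.1°–300.9°] uniform, h=22: full span → s += 22 → s = 41.0000
seg 3 [300.9°–360°] uniform, h=9: θ=357.2° here. β=56.3, B=59.1. 9·56.3/59.1 = 8.5736 → s = 49.5736

49.5736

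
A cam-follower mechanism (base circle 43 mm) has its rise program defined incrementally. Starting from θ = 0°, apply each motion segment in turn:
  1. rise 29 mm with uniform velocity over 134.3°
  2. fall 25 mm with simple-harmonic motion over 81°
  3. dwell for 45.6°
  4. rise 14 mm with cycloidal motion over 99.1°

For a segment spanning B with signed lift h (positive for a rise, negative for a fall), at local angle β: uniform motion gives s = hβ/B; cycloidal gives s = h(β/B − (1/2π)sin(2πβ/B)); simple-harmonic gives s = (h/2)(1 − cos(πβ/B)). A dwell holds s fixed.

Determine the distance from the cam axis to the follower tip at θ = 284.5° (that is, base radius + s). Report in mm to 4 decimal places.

seg 1 [0°–134.3°] uniform, h=29: full span → s += 29 → s = 29.0000
seg 2 [134.3°–215.3°] simple-harmonic, h=-25: full span → s += -25 → s = 4.0000
seg 3 [215.3°–260.9°] dwell: s stays 4.0000
seg 4 [260.9°–360°] cycloidal, h=14: θ=284.5° here. β=23.6, B=99.1. 14·(0.2381 − sin(2π·0.2381)/(2π)) = 1.1120 → s = 5.1120
radial distance = base radius + s = 43 + 5.1120 = 48.1120

48.1120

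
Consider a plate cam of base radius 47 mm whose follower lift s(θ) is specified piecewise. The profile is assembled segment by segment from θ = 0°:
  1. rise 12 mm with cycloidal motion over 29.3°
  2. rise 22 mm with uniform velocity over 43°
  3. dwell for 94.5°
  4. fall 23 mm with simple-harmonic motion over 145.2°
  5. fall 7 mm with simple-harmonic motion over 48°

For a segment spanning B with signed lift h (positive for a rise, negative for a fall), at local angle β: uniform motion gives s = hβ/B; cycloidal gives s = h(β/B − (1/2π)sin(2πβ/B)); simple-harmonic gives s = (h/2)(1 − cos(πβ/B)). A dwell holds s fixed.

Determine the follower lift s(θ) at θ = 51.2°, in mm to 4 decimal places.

seg 1 [0°–29.3°] cycloidal, h=12: full span → s += 12 → s = 12.0000
seg 2 [29.3°–72.3°] uniform, h=22: θ=51.2° here. β=21.9, B=43. 22·21.9/43 = 11.2047 → s = 23.2047

23.2047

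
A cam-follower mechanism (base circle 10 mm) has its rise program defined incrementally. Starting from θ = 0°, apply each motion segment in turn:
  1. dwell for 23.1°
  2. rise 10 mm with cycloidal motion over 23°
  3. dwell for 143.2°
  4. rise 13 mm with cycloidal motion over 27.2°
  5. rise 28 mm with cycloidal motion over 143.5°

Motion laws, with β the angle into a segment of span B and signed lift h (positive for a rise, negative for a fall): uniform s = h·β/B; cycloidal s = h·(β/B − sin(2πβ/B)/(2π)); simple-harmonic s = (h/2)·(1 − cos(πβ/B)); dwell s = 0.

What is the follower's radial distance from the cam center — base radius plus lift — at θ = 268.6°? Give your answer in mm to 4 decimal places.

seg 1 [0°–23.1°] dwell: s stays 0.0000
seg 2 [23.1°–46.1°] cycloidal, h=10: full span → s += 10 → s = 10.0000
seg 3 [46.1°–189.3°] dwell: s stays 10.0000
seg 4 [189.3°–216.5°] cycloidal, h=13: full span → s += 13 → s = 23.0000
seg 5 [216.5°–360°] cycloidal, h=28: θ=268.6° here. β=52.1, B=143.5. 28·(0.3631 − sin(2π·0.3631)/(2π)) = 6.7875 → s = 29.7875
radial distance = base radius + s = 10 + 29.7875 = 39.7875

39.7875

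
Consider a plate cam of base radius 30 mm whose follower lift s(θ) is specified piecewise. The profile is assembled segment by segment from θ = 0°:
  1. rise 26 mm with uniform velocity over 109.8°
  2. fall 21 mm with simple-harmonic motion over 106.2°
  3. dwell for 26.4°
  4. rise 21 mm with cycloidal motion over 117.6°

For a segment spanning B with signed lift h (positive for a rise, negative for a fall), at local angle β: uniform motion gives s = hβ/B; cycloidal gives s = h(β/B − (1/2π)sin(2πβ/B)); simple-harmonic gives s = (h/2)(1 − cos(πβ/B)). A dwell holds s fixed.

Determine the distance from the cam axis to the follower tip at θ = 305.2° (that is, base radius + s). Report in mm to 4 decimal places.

seg 1 [0°–109.8°] uniform, h=26: full span → s += 26 → s = 26.0000
seg 2 [109.8°–216°] simple-harmonic, h=-21: full span → s += -21 → s = 5.0000
seg 3 [216°–242.4°] dwell: s stays 5.0000
seg 4 [242.4°–360°] cycloidal, h=21: θ=305.2° here. β=62.8, B=117.6. 21·(0.5340 − sin(2π·0.5340)/(2π)) = 11.9231 → s = 16.9231
radial distance = base radius + s = 30 + 16.9231 = 46.9231

46.9231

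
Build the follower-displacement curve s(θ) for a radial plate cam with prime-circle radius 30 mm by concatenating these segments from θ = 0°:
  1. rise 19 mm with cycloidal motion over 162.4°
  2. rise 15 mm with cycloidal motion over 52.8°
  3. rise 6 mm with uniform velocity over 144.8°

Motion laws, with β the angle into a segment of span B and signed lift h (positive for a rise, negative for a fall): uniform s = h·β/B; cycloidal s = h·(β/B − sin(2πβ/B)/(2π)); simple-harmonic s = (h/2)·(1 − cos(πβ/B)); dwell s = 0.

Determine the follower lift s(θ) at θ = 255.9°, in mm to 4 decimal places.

seg 1 [0°–162.4°] cycloidal, h=19: full span → s += 19 → s = 19.0000
seg 2 [162.4°–215.2°] cycloidal, h=15: full span → s += 15 → s = 34.0000
seg 3 [215.2°–360°] uniform, h=6: θ=255.9° here. β=40.7, B=144.8. 6·40.7/144.8 = 1.6865 → s = 35.6865

35.6865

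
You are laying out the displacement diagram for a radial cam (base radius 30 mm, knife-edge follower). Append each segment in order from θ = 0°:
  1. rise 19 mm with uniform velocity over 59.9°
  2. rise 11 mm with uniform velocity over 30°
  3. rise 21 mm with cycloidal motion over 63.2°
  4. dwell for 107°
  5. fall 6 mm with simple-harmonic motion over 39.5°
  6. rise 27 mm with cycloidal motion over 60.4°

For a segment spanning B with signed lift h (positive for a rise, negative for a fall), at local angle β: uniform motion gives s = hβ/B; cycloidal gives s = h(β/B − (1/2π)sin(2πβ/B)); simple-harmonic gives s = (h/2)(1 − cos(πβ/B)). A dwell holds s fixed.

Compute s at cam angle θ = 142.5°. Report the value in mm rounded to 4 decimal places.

seg 1 [0°–59.9°] uniform, h=19: full span → s += 19 → s = 19.0000
seg 2 [59.9°–89.9°] uniform, h=11: full span → s += 11 → s = 30.0000
seg 3 [89.9°–153.1°] cycloidal, h=21: θ=142.5° here. β=52.6, B=63.2. 21·(0.8323 − sin(2π·0.8323)/(2π)) = 20.3833 → s = 50.3833

50.3833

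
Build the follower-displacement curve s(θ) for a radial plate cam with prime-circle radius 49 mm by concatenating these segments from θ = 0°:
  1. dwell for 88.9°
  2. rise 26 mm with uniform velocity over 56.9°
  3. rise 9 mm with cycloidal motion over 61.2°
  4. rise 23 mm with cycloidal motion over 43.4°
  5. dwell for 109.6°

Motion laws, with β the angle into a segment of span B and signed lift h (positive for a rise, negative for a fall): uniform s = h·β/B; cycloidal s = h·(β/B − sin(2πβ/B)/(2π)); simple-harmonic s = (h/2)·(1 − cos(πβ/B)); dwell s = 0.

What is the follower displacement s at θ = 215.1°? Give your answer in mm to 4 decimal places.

seg 1 [0°–88.9°] dwell: s stays 0.0000
seg 2 [88.9°–145.8°] uniform, h=26: full span → s += 26 → s = 26.0000
seg 3 [145.8°–207°] cycloidal, h=9: full span → s += 9 → s = 35.0000
seg 4 [207°–250.4°] cycloidal, h=23: θ=215.1° here. β=8.1, B=43.4. 23·(0.1866 − sin(2π·0.1866)/(2π)) = 0.9184 → s = 35.9184

35.9184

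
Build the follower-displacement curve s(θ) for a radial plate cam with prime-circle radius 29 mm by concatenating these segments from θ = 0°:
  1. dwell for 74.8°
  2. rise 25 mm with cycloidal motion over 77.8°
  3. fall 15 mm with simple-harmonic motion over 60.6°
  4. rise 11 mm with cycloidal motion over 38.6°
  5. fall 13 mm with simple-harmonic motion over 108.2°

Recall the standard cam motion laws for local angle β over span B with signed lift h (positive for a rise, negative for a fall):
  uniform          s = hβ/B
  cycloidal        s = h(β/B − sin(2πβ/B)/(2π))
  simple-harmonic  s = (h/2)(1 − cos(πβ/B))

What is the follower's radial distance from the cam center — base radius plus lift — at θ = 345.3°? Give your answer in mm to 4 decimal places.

seg 1 [0°–74.8°] dwell: s stays 0.0000
seg 2 [74.8°–152.6°] cycloidal, h=25: full span → s += 25 → s = 25.0000
seg 3 [152.6°–213.2°] simple-harmonic, h=-15: full span → s += -15 → s = 10.0000
seg 4 [213.2°–251.8°] cycloidal, h=11: full span → s += 11 → s = 21.0000
seg 5 [251.8°–360°] simple-harmonic, h=-13: θ=345.3° here. β=93.5, B=108.2. -13/2·(1 − cos(π·0.8641)) = -12.4169 → s = 8.5831
radial distance = base radius + s = 29 + 8.5831 = 37.5831

37.5831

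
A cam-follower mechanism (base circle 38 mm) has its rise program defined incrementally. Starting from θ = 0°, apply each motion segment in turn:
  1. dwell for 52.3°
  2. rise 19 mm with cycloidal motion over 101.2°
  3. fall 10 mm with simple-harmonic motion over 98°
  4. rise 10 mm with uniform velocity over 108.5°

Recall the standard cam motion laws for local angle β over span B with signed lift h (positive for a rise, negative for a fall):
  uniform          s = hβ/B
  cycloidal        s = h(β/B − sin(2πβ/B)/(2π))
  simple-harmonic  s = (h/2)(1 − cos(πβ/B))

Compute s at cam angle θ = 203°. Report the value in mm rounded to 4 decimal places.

seg 1 [0°–52.3°] dwell: s stays 0.0000
seg 2 [52.3°–153.5°] cycloidal, h=19: full span → s += 19 → s = 19.0000
seg 3 [153.5°–251.5°] simple-harmonic, h=-10: θ=203° here. β=49.5, B=98. -10/2·(1 − cos(π·0.5051)) = -5.0801 → s = 13.9199

13.9199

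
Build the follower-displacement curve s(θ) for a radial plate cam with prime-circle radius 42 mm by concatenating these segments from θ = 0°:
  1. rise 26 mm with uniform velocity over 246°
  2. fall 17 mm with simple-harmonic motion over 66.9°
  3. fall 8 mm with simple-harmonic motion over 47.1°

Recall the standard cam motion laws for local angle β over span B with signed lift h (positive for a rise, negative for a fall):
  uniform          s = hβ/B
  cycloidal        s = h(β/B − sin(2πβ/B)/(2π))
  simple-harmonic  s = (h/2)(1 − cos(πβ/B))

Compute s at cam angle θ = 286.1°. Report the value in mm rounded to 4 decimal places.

seg 1 [0°–246°] uniform, h=26: full span → s += 26 → s = 26.0000
seg 2 [246°–312.9°] simple-harmonic, h=-17: θ=286.1° here. β=40.1, B=66.9. -17/2·(1 − cos(π·0.5994)) = -11.1115 → s = 14.8885

14.8885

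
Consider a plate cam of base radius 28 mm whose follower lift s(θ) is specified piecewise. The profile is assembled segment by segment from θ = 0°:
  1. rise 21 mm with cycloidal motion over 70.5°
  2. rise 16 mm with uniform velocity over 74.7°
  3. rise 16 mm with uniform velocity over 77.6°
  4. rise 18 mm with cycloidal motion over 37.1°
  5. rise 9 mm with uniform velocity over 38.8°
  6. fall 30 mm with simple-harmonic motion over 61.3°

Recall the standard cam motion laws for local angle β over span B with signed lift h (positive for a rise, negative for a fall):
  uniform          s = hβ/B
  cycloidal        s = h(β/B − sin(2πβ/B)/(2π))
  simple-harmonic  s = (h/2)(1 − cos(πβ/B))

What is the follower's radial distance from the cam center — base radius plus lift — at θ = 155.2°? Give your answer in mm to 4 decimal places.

seg 1 [0°–70.5°] cycloidal, h=21: full span → s += 21 → s = 21.0000
seg 2 [70.5°–145.2°] uniform, h=16: full span → s += 16 → s = 37.0000
seg 3 [145.2°–222.8°] uniform, h=16: θ=155.2° here. β=10, B=77.6. 16·10/77.6 = 2.0619 → s = 39.0619
radial distance = base radius + s = 28 + 39.0619 = 67.0619

67.0619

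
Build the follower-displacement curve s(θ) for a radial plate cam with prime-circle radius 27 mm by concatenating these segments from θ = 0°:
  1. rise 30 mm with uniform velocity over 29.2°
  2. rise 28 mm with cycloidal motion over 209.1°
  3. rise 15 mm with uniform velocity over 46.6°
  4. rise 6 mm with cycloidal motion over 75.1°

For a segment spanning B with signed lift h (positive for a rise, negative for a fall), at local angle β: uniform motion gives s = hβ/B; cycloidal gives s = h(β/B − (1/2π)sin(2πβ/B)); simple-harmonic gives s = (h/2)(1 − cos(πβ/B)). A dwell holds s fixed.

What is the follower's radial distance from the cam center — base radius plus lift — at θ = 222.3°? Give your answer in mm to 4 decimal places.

seg 1 [0°–29.2°] uniform, h=30: full span → s += 30 → s = 30.0000
seg 2 [29.2°–238.3°] cycloidal, h=28: θ=222.3° here. β=193.1, B=209.1. 28·(0.9235 − sin(2π·0.9235)/(2π)) = 27.9184 → s = 57.9184
radial distance = base radius + s = 27 + 57.9184 = 84.9184

84.9184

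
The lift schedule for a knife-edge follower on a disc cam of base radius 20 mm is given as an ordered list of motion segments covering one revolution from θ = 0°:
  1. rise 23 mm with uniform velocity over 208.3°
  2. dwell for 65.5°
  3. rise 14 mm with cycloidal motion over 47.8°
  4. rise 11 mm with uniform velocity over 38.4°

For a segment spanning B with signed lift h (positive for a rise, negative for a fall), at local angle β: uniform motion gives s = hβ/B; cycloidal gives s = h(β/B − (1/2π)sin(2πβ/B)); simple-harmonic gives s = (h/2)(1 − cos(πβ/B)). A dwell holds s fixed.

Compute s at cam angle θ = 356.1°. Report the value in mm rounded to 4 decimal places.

seg 1 [0°–208.3°] uniform, h=23: full span → s += 23 → s = 23.0000
seg 2 [208.3°–273.8°] dwell: s stays 23.0000
seg 3 [273.8°–321.6°] cycloidal, h=14: full span → s += 14 → s = 37.0000
seg 4 [321.6°–360°] uniform, h=11: θ=356.1° here. β=34.5, B=38.4. 11·34.5/38.4 = 9.8828 → s = 46.8828

46.8828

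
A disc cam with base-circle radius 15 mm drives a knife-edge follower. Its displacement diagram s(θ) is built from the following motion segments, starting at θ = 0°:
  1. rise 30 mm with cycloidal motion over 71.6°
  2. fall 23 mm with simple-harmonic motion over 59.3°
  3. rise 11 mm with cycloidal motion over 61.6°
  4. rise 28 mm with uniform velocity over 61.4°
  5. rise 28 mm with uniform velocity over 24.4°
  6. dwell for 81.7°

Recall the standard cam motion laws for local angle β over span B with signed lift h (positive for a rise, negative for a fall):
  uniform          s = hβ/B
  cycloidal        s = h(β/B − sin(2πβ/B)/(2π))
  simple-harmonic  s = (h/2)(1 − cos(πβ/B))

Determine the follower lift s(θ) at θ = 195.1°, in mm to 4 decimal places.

seg 1 [0°–71.6°] cycloidal, h=30: full span → s += 30 → s = 30.0000
seg 2 [71.6°–130.9°] simple-harmonic, h=-23: full span → s += -23 → s = 7.0000
seg 3 [130.9°–192.5°] cycloidal, h=11: full span → s += 11 → s = 18.0000
seg 4 [192.5°–253.9°] uniform, h=28: θ=195.1° here. β=2.6, B=61.4. 28·2.6/61.4 = 1.1857 → s = 19.1857

19.1857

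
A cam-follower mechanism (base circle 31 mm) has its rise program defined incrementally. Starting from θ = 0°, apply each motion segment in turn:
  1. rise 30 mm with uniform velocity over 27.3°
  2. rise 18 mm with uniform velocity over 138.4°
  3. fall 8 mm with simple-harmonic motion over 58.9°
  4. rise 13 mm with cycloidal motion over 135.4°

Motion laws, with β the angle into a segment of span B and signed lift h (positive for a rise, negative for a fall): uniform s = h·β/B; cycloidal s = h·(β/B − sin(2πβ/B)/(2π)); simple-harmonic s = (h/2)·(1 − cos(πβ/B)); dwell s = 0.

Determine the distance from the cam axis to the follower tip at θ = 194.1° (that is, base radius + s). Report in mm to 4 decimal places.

seg 1 [0°–27.3°] uniform, h=30: full span → s += 30 → s = 30.0000
seg 2 [27.3°–165.7°] uniform, h=18: full span → s += 18 → s = 48.0000
seg 3 [165.7°–224.6°] simple-harmonic, h=-8: θ=194.1° here. β=28.4, B=58.9. -8/2·(1 − cos(π·0.4822)) = -3.7761 → s = 44.2239
radial distance = base radius + s = 31 + 44.2239 = 75.2239

75.2239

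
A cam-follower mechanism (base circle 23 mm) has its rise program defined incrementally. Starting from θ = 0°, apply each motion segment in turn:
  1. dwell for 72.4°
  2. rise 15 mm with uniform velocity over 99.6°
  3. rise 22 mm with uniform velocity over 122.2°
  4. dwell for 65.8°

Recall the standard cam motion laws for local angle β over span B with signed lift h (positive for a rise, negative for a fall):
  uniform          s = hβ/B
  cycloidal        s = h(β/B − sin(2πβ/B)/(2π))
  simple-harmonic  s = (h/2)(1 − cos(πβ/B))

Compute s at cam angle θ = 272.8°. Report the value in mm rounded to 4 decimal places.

seg 1 [0°–72.4°] dwell: s stays 0.0000
seg 2 [72.4°–172°] uniform, h=15: full span → s += 15 → s = 15.0000
seg 3 [172°–294.2°] uniform, h=22: θ=272.8° here. β=100.8, B=122.2. 22·100.8/122.2 = 18.1473 → s = 33.1473

33.1473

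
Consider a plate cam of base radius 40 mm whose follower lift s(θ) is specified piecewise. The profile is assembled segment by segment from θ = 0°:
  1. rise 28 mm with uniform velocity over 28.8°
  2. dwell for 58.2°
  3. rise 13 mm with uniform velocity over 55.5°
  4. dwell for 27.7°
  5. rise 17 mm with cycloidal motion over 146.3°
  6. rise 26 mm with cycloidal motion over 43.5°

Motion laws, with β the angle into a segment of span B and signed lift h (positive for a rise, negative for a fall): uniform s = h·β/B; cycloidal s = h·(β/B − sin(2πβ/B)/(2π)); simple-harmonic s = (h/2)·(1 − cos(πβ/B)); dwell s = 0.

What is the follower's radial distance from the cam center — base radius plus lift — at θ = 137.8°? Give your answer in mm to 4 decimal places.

seg 1 [0°–28.8°] uniform, h=28: full span → s += 28 → s = 28.0000
seg 2 [28.8°–87°] dwell: s stays 28.0000
seg 3 [87°–142.5°] uniform, h=13: θ=137.8° here. β=50.8, B=55.5. 13·50.8/55.5 = 11.8991 → s = 39.8991
radial distance = base radius + s = 40 + 39.8991 = 79.8991

79.8991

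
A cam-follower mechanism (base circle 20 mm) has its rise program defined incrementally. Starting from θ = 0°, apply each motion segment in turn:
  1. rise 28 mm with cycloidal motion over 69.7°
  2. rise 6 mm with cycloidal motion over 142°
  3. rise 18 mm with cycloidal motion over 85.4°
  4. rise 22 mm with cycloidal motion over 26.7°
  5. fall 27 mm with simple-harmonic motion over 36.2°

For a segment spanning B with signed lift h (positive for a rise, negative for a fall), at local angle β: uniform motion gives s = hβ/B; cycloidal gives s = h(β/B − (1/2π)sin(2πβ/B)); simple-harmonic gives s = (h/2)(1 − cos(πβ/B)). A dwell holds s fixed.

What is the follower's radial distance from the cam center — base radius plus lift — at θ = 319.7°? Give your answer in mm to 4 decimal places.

seg 1 [0°–69.7°] cycloidal, h=28: full span → s += 28 → s = 28.0000
seg 2 [69.7°–211.7°] cycloidal, h=6: full span → s += 6 → s = 34.0000
seg 3 [211.7°–297.1°] cycloidal, h=18: full span → s += 18 → s = 52.0000
seg 4 [297.1°–323.8°] cycloidal, h=22: θ=319.7° here. β=22.6, B=26.7. 22·(0.8464 − sin(2π·0.8464)/(2π)) = 21.4997 → s = 73.4997
radial distance = base radius + s = 20 + 73.4997 = 93.4997

93.4997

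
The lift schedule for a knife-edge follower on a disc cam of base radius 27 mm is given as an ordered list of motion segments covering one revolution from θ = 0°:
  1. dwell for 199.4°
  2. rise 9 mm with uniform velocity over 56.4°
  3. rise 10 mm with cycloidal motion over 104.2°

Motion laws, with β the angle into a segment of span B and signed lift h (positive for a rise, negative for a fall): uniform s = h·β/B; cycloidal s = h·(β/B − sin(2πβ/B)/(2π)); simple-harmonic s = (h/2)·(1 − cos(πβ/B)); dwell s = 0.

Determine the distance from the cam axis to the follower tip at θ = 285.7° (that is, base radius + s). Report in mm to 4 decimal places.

seg 1 [0°–199.4°] dwell: s stays 0.0000
seg 2 [199.4°–255.8°] uniform, h=9: full span → s += 9 → s = 9.0000
seg 3 [255.8°–360°] cycloidal, h=10: θ=285.7° here. β=29.9, B=104.2. 10·(0.2869 − sin(2π·0.2869)/(2π)) = 1.3206 → s = 10.3206
radial distance = base radius + s = 27 + 10.3206 = 37.3206

37.3206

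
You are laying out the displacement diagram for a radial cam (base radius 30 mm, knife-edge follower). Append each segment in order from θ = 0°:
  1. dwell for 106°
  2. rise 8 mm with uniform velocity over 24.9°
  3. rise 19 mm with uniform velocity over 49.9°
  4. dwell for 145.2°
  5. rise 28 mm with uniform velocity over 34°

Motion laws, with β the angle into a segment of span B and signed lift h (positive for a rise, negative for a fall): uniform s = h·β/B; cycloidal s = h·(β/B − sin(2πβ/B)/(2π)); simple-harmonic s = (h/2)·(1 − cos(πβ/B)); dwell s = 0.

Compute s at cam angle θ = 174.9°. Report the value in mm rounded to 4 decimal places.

seg 1 [0°–106°] dwell: s stays 0.0000
seg 2 [106°–130.9°] uniform, h=8: full span → s += 8 → s = 8.0000
seg 3 [130.9°–180.8°] uniform, h=19: θ=174.9° here. β=44, B=49.9. 19·44/49.9 = 16.7535 → s = 24.7535

24.7535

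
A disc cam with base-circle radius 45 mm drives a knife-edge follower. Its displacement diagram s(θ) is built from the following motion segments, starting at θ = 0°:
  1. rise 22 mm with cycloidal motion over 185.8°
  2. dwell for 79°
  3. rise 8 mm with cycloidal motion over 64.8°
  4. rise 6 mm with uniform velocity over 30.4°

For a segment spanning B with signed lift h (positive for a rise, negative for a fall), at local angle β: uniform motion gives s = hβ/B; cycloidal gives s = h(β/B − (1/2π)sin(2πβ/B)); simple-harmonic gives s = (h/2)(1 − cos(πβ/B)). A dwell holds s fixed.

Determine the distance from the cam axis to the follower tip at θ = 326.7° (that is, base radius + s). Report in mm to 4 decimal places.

seg 1 [0°–185.8°] cycloidal, h=22: full span → s += 22 → s = 22.0000
seg 2 [185.8°–264.8°] dwell: s stays 22.0000
seg 3 [264.8°–329.6°] cycloidal, h=8: θ=326.7° here. β=61.9, B=64.8. 8·(0.9552 − sin(2π·0.9552)/(2π)) = 7.9953 → s = 29.9953
radial distance = base radius + s = 45 + 29.9953 = 74.9953

74.9953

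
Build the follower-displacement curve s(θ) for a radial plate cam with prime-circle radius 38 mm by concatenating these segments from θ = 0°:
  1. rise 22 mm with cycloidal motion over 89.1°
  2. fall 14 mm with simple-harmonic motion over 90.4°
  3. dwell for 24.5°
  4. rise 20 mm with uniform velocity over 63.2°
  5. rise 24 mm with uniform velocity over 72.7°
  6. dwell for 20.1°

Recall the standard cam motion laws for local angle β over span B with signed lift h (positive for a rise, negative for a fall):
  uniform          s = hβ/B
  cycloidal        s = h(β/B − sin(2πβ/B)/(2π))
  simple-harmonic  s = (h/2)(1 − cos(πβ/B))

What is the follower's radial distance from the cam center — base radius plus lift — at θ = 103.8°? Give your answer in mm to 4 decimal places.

seg 1 [0°–89.1°] cycloidal, h=22: full span → s += 22 → s = 22.0000
seg 2 [89.1°–179.5°] simple-harmonic, h=-14: θ=103.8° here. β=14.7, B=90.4. -14/2·(1 − cos(π·0.1626)) = -0.8937 → s = 21.1063
radial distance = base radius + s = 38 + 21.1063 = 59.1063

59.1063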